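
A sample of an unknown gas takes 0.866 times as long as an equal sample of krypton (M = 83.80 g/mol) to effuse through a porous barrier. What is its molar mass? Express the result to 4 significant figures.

Graham's law gives t_X/t_Kr = √(M_X/M_Kr).
0.866 = √(M_X/83.80)
M_X = 83.80 × 0.866² = 83.80 × 0.7500 = 62.85 g/mol

62.85 g/mol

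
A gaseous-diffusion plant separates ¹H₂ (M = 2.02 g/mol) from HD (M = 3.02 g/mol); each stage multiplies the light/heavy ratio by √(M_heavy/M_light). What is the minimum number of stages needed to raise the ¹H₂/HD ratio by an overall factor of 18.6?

Per stage α = (3.02/2.02)^(1/2) = 1.49505^0.5, giving ln α = 0.2011.
Need α^N ≥ 18.6 ⇒ N ≥ ln(18.6) / ln α = 2.923 / 0.2011 = 14.54.
Minimum whole number of stages: N = 15.

15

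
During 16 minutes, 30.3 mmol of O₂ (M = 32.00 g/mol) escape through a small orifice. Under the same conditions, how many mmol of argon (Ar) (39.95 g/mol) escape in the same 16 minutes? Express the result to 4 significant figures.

27.12 mmol

By Graham's law, rate_Ar/rate_O₂ = √(M_O₂/M_Ar) = √(32.00/39.95) = √0.8010 = 0.8950.
So the amount for Ar is 30.3 × 0.8950 = 27.12 mmol.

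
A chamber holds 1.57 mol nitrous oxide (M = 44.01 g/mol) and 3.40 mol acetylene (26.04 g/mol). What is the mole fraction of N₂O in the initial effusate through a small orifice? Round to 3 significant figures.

0.262

The effusion rate of species i is ∝ p_i/√M_i ∝ n_i/√M_i.
x_N₂O(eff) = (n_N₂O/√M_N₂O) / (n_N₂O/√M_N₂O + n_C₂H₂/√M_C₂H₂)
= (1.57/√44.01) / (1.57/√44.01 + 3.40/√26.04) = 0.2367/(0.2367 + 0.6663) = 0.262.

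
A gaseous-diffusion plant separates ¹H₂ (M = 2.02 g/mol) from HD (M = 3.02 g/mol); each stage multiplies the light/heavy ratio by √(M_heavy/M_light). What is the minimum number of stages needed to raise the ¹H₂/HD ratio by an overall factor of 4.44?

8

Per stage α = (3.02/2.02)^(1/2) = 1.49505^0.5, giving ln α = 0.2011.
Need α^N ≥ 4.44 ⇒ N ≥ ln(4.44) / ln α = 1.491 / 0.2011 = 7.41.
So at least 8 stages are needed.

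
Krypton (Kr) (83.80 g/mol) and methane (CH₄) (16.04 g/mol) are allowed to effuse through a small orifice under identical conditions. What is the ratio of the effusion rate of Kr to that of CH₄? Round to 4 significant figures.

0.4375

From Graham's law, rate_Kr/rate_CH₄ = √(M_CH₄/M_Kr) = √(16.04/83.80) = √0.1914 = 0.4375.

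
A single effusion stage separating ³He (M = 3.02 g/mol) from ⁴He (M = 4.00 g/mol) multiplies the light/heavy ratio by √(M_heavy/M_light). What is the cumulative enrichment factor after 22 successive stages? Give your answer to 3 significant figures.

22.0

The single-stage factor is √(M_heavy/M_light), so 22 stages give [√(4.00/3.02)]^22 = (4.00/3.02)^(22/2).
= 1.32450^11 = 22.0.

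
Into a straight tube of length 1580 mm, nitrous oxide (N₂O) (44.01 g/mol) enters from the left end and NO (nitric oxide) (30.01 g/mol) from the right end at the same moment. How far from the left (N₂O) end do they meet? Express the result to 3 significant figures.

715 mm

The fronts meet when d_N₂O + d_NO = L with d_N₂O/d_NO = √(M_NO/M_N₂O) (Graham's law). Here √(M_NO/M_N₂O) = √(30.01/44.01) = 0.8258.
With d_N₂O + d_NO = 1580 mm, d_NO = 1580/(1 + 0.8258) = 865.4 mm.
d_N₂O = 1580 − 865.4 = 715 mm.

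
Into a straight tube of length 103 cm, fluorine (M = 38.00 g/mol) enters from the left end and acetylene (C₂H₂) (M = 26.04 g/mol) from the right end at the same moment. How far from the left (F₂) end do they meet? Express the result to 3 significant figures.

46.6 cm

Distances travelled in equal time are proportional to diffusion rates, so d_F₂/d_C₂H₂ = √(M_C₂H₂/M_F₂) = √(26.04/38.00) = 0.8278.
With d_F₂ + d_C₂H₂ = 103 cm, d_C₂H₂ = 103/(1 + 0.8278) = 56.35 cm.
d_F₂ = 103 − 56.35 = 46.6 cm.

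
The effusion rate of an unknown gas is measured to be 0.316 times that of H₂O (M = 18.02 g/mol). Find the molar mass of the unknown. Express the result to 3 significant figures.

180 g/mol

Since effusion rate ∝ 1/√M, rate_X/rate_H₂O = √(M_H₂O/M_X).
0.316 = √(18.02/M_X)
M_X = 18.02 / 0.316² = 18.02 / 0.09986 = 180 g/mol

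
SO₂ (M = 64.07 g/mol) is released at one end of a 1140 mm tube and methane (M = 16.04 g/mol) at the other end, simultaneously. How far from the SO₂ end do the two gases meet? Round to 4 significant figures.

380.2 mm

Graham's law gives d_SO₂/d_CH₄ = rate_SO₂/rate_CH₄ = √(M_CH₄/M_SO₂) = √(16.04/64.07) = 0.5004.
With d_SO₂ + d_CH₄ = 1140 mm, d_CH₄ = 1140/(1 + 0.5004) = 759.8 mm.
d_SO₂ = 1140 − 759.8 = 380.2 mm.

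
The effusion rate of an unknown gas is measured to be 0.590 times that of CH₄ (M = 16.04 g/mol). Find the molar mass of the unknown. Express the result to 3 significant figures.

By Graham's law, rate_X/rate_CH₄ = √(M_CH₄/M_X).
0.590 = √(16.04/M_X)
M_X = 16.04 / 0.590² = 16.04 / 0.3481 = 46.1 g/mol

46.1 g/mol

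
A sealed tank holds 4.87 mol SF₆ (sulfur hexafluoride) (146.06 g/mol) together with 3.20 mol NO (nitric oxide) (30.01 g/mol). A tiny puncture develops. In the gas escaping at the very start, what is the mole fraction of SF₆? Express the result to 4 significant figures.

0.4082

Rate_i ∝ x_i/√M_i (Graham's law weighted by mole fraction), so the effusate composition follows n_i/√M_i.
So x_SF₆ in the escaping gas = (n_SF₆/√M_SF₆) / Σ(n_i/√M_i)
= (4.87/√146.06) / (4.87/√146.06 + 3.20/√30.01) = 0.4030/(0.4030 + 0.5841) = 0.4082.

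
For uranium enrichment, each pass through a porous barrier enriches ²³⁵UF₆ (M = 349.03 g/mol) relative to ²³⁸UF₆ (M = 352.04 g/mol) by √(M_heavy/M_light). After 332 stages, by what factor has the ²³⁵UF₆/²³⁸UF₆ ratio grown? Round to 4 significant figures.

Overall factor = α^332 with α = √(352.04/349.03), i.e. (352.04/349.03)^(332/2).
= 1.00862^166 = 4.160.

4.160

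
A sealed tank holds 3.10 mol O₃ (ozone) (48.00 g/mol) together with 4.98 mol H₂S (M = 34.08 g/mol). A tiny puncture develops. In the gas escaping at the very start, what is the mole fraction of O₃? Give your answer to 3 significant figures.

0.344

Each component's effusion rate ∝ (its partial pressure)·(1/√M) ∝ n_i/√M_i.
Mole fraction of O₃ in the effusate = (n_O₃/√M_O₃) / (n_O₃/√M_O₃ + n_H₂S/√M_H₂S)
= (3.10/√48.00) / (3.10/√48.00 + 4.98/√34.08) = 0.4474/(0.4474 + 0.8531) = 0.344.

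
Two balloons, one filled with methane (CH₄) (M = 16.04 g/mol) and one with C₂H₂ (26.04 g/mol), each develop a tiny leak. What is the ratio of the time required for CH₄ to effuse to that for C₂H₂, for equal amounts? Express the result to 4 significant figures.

0.7848

Using Graham's law: t_CH₄/t_C₂H₂ = √(M_CH₄/M_C₂H₂) = √(16.04/26.04) = √0.6160 = 0.7848.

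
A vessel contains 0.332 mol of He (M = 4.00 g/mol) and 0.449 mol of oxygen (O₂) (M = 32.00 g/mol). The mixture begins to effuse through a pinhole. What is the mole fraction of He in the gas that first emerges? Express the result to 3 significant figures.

0.677

The effusion rate of species i is ∝ p_i/√M_i ∝ n_i/√M_i.
Mole fraction of He in the effusate = (n_He/√M_He) / (n_He/√M_He + n_O₂/√M_O₂)
= (0.332/√4.00) / (0.332/√4.00 + 0.449/√32.00) = 0.1660/(0.1660 + 0.07937) = 0.677.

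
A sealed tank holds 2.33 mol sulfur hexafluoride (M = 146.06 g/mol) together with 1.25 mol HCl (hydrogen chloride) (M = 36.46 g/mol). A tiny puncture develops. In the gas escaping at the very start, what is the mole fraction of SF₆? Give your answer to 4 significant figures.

0.4822

Effusion rate of each component ∝ n_i/√M_i (partial pressure × 1/√M).
So x_SF₆ in the escaping gas = (n_SF₆/√M_SF₆) / Σ(n_i/√M_i)
= (2.33/√146.06) / (2.33/√146.06 + 1.25/√36.46) = 0.1928/(0.1928 + 0.2070) = 0.4822.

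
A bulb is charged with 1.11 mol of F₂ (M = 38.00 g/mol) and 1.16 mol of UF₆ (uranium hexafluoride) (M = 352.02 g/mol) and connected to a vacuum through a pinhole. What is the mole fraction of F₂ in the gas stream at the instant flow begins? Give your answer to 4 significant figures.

Each component's effusion rate ∝ (its partial pressure)·(1/√M) ∝ n_i/√M_i.
Mole fraction of F₂ in the effusate = (n_F₂/√M_F₂) / (n_F₂/√M_F₂ + n_UF₆/√M_UF₆)
= (1.11/√38.00) / (1.11/√38.00 + 1.16/√352.02) = 0.1801/(0.1801 + 0.06183) = 0.7444.

0.7444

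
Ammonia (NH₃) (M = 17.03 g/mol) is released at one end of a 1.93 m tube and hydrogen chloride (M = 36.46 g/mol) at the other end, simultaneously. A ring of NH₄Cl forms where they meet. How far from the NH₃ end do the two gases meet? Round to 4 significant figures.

1.146 m

The fronts meet when d_NH₃ + d_HCl = L with d_NH₃/d_HCl = √(M_HCl/M_NH₃) (Graham's law). Here √(M_HCl/M_NH₃) = √(36.46/17.03) = 1.463.
With d_NH₃ + d_HCl = 1.93 m, d_HCl = 1.93/(1 + 1.463) = 0.7835 m.
d_NH₃ = 1.93 − 0.7835 = 1.146 m.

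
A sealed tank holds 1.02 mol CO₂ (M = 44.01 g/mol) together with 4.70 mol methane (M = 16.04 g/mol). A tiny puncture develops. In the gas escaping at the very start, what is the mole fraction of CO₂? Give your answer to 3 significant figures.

Rate_i ∝ x_i/√M_i (Graham's law weighted by mole fraction), so the effusate composition follows n_i/√M_i.
Mole fraction of CO₂ in the effusate = (n_CO₂/√M_CO₂) / (n_CO₂/√M_CO₂ + n_CH₄/√M_CH₄)
= (1.02/√44.01) / (1.02/√44.01 + 4.70/√16.04) = 0.1538/(0.1538 + 1.174) = 0.116.

0.116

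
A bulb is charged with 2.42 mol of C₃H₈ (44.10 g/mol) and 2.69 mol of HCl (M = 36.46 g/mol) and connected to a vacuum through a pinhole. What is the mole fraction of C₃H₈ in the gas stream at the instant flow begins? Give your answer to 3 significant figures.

0.450

Rate_i ∝ x_i/√M_i (Graham's law weighted by mole fraction), so the effusate composition follows n_i/√M_i.
Mole fraction of C₃H₈ in the effusate = (n_C₃H₈/√M_C₃H₈) / (n_C₃H₈/√M_C₃H₈ + n_HCl/√M_HCl)
= (2.42/√44.10) / (2.42/√44.10 + 2.69/√36.46) = 0.3644/(0.3644 + 0.4455) = 0.450.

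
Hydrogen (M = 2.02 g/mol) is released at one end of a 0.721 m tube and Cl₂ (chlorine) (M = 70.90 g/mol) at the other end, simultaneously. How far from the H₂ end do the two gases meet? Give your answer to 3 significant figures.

In equal time, each gas travels a distance ∝ its rate ∝ 1/√M, so d_H₂/d_Cl₂ = √(M_Cl₂/M_H₂) = √(70.90/2.02) = 5.924.
With d_H₂ + d_Cl₂ = 0.721 m, d_Cl₂ = 0.721/(1 + 5.924) = 0.1041 m.
d_H₂ = 0.721 − 0.1041 = 0.617 m.

0.617 m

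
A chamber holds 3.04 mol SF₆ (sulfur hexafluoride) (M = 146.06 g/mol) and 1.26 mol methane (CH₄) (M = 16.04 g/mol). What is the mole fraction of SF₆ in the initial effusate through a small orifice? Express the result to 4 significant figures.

Rate_i ∝ x_i/√M_i (Graham's law weighted by mole fraction), so the effusate composition follows n_i/√M_i.
x_SF₆(eff) = (n_SF₆/√M_SF₆) / (n_SF₆/√M_SF₆ + n_CH₄/√M_CH₄)
= (3.04/√146.06) / (3.04/√146.06 + 1.26/√16.04) = 0.2515/(0.2515 + 0.3146) = 0.4443.

0.4443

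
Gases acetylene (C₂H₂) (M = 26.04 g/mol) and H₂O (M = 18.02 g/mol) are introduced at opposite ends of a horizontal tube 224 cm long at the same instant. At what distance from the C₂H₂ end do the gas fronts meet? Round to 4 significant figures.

101.7 cm

Graham's law gives d_C₂H₂/d_H₂O = rate_C₂H₂/rate_H₂O = √(M_H₂O/M_C₂H₂) = √(18.02/26.04) = 0.8319.
With d_C₂H₂ + d_H₂O = 224 cm, d_H₂O = 224/(1 + 0.8319) = 122.3 cm.
d_C₂H₂ = 224 − 122.3 = 101.7 cm.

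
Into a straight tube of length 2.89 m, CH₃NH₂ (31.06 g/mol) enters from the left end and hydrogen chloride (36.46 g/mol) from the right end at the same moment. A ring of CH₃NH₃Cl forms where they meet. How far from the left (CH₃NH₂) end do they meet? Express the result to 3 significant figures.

1.50 m

Distances travelled in equal time are proportional to diffusion rates, so d_CH₃NH₂/d_HCl = √(M_HCl/M_CH₃NH₂) = √(36.46/31.06) = 1.083.
With d_CH₃NH₂ + d_HCl = 2.89 m, d_HCl = 2.89/(1 + 1.083) = 1.387 m.
d_CH₃NH₂ = 2.89 − 1.387 = 1.50 m.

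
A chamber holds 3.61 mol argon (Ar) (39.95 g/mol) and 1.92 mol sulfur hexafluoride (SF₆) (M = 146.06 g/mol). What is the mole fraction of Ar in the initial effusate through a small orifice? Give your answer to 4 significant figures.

0.7824

Effusion rate of each component ∝ n_i/√M_i (partial pressure × 1/√M).
So x_Ar in the escaping gas = (n_Ar/√M_Ar) / Σ(n_i/√M_i)
= (3.61/√39.95) / (3.61/√39.95 + 1.92/√146.06) = 0.5711/(0.5711 + 0.1589) = 0.7824.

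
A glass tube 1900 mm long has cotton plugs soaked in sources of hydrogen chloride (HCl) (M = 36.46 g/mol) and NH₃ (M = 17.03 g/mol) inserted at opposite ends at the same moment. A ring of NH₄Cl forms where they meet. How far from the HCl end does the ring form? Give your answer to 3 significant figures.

Distances travelled in equal time are proportional to diffusion rates, so d_HCl/d_NH₃ = √(M_NH₃/M_HCl) = √(17.03/36.46) = 0.6834.
With d_HCl + d_NH₃ = 1900 mm, d_NH₃ = 1900/(1 + 0.6834) = 1129 mm.
d_HCl = 1900 − 1129 = 771 mm.

771 mm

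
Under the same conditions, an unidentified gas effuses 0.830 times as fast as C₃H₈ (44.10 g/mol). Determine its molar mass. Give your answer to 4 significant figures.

64.02 g/mol

Graham's law gives rate_X/rate_C₃H₈ = √(M_C₃H₈/M_X).
0.830 = √(44.10/M_X)
M_X = 44.10 / 0.830² = 44.10 / 0.6889 = 64.02 g/mol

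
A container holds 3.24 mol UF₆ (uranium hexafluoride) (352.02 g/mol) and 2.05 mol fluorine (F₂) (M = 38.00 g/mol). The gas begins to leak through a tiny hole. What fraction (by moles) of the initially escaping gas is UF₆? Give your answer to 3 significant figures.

0.342

The effusion rate of species i is ∝ p_i/√M_i ∝ n_i/√M_i.
x_UF₆(eff) = (n_UF₆/√M_UF₆) / (n_UF₆/√M_UF₆ + n_F₂/√M_F₂)
= (3.24/√352.02) / (3.24/√352.02 + 2.05/√38.00) = 0.1727/(0.1727 + 0.3326) = 0.342.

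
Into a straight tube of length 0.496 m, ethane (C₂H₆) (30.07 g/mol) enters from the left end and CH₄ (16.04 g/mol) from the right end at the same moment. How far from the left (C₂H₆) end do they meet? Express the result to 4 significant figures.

0.2094 m

Graham's law gives d_C₂H₆/d_CH₄ = rate_C₂H₆/rate_CH₄ = √(M_CH₄/M_C₂H₆) = √(16.04/30.07) = 0.7304.
With d_C₂H₆ + d_CH₄ = 0.496 m, d_CH₄ = 0.496/(1 + 0.7304) = 0.2866 m.
d_C₂H₆ = 0.496 − 0.2866 = 0.2094 m.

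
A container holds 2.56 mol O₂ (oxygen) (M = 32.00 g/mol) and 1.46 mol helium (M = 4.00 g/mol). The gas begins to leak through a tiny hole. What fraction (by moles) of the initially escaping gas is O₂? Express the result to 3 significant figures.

Effusion rate of each component ∝ n_i/√M_i (partial pressure × 1/√M).
x_O₂(eff) = (n_O₂/√M_O₂) / (n_O₂/√M_O₂ + n_He/√M_He)
= (2.56/√32.00) / (2.56/√32.00 + 1.46/√4.00) = 0.4525/(0.4525 + 0.7300) = 0.383.

0.383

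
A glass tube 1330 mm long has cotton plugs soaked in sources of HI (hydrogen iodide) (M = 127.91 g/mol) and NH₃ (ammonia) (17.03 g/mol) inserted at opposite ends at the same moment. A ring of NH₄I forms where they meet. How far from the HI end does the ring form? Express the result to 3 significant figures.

The fronts meet when d_HI + d_NH₃ = L with d_HI/d_NH₃ = √(M_NH₃/M_HI) (Graham's law). Here √(M_NH₃/M_HI) = √(17.03/127.91) = 0.3649.
With d_HI + d_NH₃ = 1330 mm, d_NH₃ = 1330/(1 + 0.3649) = 974.4 mm.
d_HI = 1330 − 974.4 = 356 mm.

356 mm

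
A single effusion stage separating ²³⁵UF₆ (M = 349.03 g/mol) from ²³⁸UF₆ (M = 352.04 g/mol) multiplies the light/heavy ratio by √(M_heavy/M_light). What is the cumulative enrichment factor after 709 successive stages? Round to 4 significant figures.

Overall factor = α^709 with α = √(352.04/349.03), i.e. (352.04/349.03)^(709/2).
= 1.00862^(709/2) = 20.99.

20.99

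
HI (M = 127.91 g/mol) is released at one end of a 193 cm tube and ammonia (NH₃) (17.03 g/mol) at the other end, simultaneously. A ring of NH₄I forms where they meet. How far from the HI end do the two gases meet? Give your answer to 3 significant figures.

51.6 cm

Graham's law gives d_HI/d_NH₃ = rate_HI/rate_NH₃ = √(M_NH₃/M_HI) = √(17.03/127.91) = 0.3649.
With d_HI + d_NH₃ = 193 cm, d_NH₃ = 193/(1 + 0.3649) = 141.4 cm.
d_HI = 193 − 141.4 = 51.6 cm.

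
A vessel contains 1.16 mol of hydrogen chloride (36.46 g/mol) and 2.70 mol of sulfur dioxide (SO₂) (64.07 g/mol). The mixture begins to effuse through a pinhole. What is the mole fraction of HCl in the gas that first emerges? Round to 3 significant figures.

0.363

The effusion rate of species i is ∝ p_i/√M_i ∝ n_i/√M_i.
Mole fraction of HCl in the effusate = (n_HCl/√M_HCl) / (n_HCl/√M_HCl + n_SO₂/√M_SO₂)
= (1.16/√36.46) / (1.16/√36.46 + 2.70/√64.07) = 0.1921/(0.1921 + 0.3373) = 0.363.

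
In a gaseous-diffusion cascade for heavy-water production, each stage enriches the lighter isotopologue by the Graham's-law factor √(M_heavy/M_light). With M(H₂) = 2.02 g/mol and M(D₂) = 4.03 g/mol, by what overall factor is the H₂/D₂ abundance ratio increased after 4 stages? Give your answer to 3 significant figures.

The single-stage factor is √(M_heavy/M_light), so 4 stages give [√(4.03/2.02)]^4 = (4.03/2.02)^(4/2).
= 1.99505^2 = 3.98.

3.98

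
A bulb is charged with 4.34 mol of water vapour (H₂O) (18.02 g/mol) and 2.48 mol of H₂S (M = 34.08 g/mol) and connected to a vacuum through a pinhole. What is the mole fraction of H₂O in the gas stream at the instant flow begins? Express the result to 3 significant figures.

0.706

Effusion rate of each component ∝ n_i/√M_i (partial pressure × 1/√M).
So x_H₂O in the escaping gas = (n_H₂O/√M_H₂O) / Σ(n_i/√M_i)
= (4.34/√18.02) / (4.34/√18.02 + 2.48/√34.08) = 1.022/(1.022 + 0.4248) = 0.706.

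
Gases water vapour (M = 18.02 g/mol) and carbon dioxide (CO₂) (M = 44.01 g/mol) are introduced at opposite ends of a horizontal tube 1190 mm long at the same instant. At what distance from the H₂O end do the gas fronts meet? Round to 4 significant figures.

The fronts meet when d_H₂O + d_CO₂ = L with d_H₂O/d_CO₂ = √(M_CO₂/M_H₂O) (Graham's law). Here √(M_CO₂/M_H₂O) = √(44.01/18.02) = 1.563.
With d_H₂O + d_CO₂ = 1190 mm, d_CO₂ = 1190/(1 + 1.563) = 464.3 mm.
d_H₂O = 1190 − 464.3 = 725.7 mm.

725.7 mm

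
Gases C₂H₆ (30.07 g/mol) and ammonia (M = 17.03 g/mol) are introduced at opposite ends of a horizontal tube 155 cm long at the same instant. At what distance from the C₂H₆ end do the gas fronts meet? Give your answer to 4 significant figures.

66.56 cm

In equal time, each gas travels a distance ∝ its rate ∝ 1/√M, so d_C₂H₆/d_NH₃ = √(M_NH₃/M_C₂H₆) = √(17.03/30.07) = 0.7526.
With d_C₂H₆ + d_NH₃ = 155 cm, d_NH₃ = 155/(1 + 0.7526) = 88.44 cm.
d_C₂H₆ = 155 − 88.44 = 66.56 cm.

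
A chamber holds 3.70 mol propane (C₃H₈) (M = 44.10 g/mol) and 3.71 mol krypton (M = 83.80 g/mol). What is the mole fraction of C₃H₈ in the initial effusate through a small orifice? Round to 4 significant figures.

Effusion rate of each component ∝ n_i/√M_i (partial pressure × 1/√M).
x_C₃H₈(eff) = (n_C₃H₈/√M_C₃H₈) / (n_C₃H₈/√M_C₃H₈ + n_Kr/√M_Kr)
= (3.70/√44.10) / (3.70/√44.10 + 3.71/√83.80) = 0.5572/(0.5572 + 0.4053) = 0.5789.

0.5789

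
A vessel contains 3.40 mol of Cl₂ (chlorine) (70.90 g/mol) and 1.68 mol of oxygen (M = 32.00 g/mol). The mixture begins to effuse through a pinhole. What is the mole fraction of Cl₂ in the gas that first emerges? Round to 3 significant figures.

Each component's effusion rate ∝ (its partial pressure)·(1/√M) ∝ n_i/√M_i.
x_Cl₂(eff) = (n_Cl₂/√M_Cl₂) / (n_Cl₂/√M_Cl₂ + n_O₂/√M_O₂)
= (3.40/√70.90) / (3.40/√70.90 + 1.68/√32.00) = 0.4038/(0.4038 + 0.2970) = 0.576.

0.576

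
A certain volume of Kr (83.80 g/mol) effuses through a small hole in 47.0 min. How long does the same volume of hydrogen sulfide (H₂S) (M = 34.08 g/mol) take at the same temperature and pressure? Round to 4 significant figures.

Graham's law gives t_H₂S/t_Kr = √(M_H₂S/M_Kr) = √(34.08/83.80) = √0.4067 = 0.6377.
So the time for H₂S is 47.0 × 0.6377 = 29.97 min.

29.97 min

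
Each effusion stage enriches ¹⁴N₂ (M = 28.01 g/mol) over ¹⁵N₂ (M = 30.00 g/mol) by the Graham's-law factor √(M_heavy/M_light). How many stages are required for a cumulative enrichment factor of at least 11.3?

71

Per stage α = (30.00/28.01)^(1/2) = 1.07105^0.5, giving ln α = 0.03432.
Need α^N ≥ 11.3 ⇒ N ≥ ln(11.3) / ln α = 2.425 / 0.03432 = 70.66.
So at least 71 stages are needed.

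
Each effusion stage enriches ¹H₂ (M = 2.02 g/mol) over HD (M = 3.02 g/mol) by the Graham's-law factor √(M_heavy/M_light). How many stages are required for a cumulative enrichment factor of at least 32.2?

Per stage α = (3.02/2.02)^(1/2) = 1.49505^0.5, giving ln α = 0.2011.
Need α^N ≥ 32.2 ⇒ N ≥ ln(32.2) / ln α = 3.472 / 0.2011 = 17.27.
Rounding up, N = 18 stages.

18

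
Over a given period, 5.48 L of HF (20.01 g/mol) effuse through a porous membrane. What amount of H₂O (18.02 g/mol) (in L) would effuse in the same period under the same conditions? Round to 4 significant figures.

Since effusion rate ∝ 1/√M, rate_H₂O/rate_HF = √(M_HF/M_H₂O) = √(20.01/18.02) = √1.110 = 1.054.
So the volume for H₂O is 5.48 × 1.054 = 5.775 L.

5.775 L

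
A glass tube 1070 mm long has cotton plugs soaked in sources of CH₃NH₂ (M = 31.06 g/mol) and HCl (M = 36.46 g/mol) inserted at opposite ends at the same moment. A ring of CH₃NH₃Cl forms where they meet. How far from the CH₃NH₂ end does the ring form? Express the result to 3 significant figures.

556 mm

The fronts meet when d_CH₃NH₂ + d_HCl = L with d_CH₃NH₂/d_HCl = √(M_HCl/M_CH₃NH₂) (Graham's law). Here √(M_HCl/M_CH₃NH₂) = √(36.46/31.06) = 1.083.
With d_CH₃NH₂ + d_HCl = 1070 mm, d_HCl = 1070/(1 + 1.083) = 513.6 mm.
d_CH₃NH₂ = 1070 − 513.6 = 556 mm.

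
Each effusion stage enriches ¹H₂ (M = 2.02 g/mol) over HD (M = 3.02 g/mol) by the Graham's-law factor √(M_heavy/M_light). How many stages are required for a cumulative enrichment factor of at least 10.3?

Per stage α = (3.02/2.02)^(1/2) = 1.49505^0.5, giving ln α = 0.2011.
Need α^N ≥ 10.3 ⇒ N ≥ ln(10.3) / ln α = 2.332 / 0.2011 = 11.60.
So at least 12 stages are needed.

12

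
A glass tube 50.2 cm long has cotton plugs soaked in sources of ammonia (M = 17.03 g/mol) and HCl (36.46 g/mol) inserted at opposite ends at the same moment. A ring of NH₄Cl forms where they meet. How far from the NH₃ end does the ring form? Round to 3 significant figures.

Distances travelled in equal time are proportional to diffusion rates, so d_NH₃/d_HCl = √(M_HCl/M_NH₃) = √(36.46/17.03) = 1.463.
With d_NH₃ + d_HCl = 50.2 cm, d_HCl = 50.2/(1 + 1.463) = 20.38 cm.
d_NH₃ = 50.2 − 20.38 = 29.8 cm.

29.8 cm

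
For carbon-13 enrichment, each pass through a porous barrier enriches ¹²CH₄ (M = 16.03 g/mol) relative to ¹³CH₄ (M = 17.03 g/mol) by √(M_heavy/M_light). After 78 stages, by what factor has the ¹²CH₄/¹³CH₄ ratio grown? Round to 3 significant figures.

10.6

Overall factor = α^78 with α = √(17.03/16.03), i.e. (17.03/16.03)^(78/2).
= 1.06238^39 = 10.6.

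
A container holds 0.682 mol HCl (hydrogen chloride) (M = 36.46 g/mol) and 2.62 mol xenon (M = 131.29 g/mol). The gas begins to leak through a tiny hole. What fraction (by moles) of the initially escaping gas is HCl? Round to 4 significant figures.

Each component's effusion rate ∝ (its partial pressure)·(1/√M) ∝ n_i/√M_i.
Mole fraction of HCl in the effusate = (n_HCl/√M_HCl) / (n_HCl/√M_HCl + n_Xe/√M_Xe)
= (0.682/√36.46) / (0.682/√36.46 + 2.62/√131.29) = 0.1129/(0.1129 + 0.2287) = 0.3306.

0.3306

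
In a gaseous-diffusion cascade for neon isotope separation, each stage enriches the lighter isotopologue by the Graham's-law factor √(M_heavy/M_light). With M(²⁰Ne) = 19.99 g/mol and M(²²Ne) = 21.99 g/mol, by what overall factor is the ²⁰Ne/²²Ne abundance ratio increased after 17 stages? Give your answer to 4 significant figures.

2.249

Overall factor = α^17 with α = √(21.99/19.99), i.e. (21.99/19.99)^(17/2).
= 1.10005^(17/2) = 2.249.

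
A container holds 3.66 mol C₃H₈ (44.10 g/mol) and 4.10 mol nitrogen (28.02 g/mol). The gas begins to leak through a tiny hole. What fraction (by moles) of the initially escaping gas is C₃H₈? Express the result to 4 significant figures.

The effusion rate of species i is ∝ p_i/√M_i ∝ n_i/√M_i.
x_C₃H₈(eff) = (n_C₃H₈/√M_C₃H₈) / (n_C₃H₈/√M_C₃H₈ + n_N₂/√M_N₂)
= (3.66/√44.10) / (3.66/√44.10 + 4.10/√28.02) = 0.5511/(0.5511 + 0.7746) = 0.4157.

0.4157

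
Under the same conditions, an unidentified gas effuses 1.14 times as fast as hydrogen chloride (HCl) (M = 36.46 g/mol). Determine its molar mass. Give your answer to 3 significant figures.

28.1 g/mol

From Graham's law, rate_X/rate_HCl = √(M_HCl/M_X).
1.14 = √(36.46/M_X)
M_X = 36.46 / 1.14² = 36.46 / 1.300 = 28.1 g/mol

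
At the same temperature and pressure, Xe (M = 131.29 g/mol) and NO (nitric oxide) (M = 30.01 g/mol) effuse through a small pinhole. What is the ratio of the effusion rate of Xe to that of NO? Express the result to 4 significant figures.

Graham's law gives rate_Xe/rate_NO = √(M_NO/M_Xe) = √(30.01/131.29) = √0.2286 = 0.4781.

0.4781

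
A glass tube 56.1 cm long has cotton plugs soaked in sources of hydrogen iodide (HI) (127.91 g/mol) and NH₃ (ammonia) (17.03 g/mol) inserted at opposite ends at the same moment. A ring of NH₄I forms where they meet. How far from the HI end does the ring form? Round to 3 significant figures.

Distances travelled in equal time are proportional to diffusion rates, so d_HI/d_NH₃ = √(M_NH₃/M_HI) = √(17.03/127.91) = 0.3649.
With d_HI + d_NH₃ = 56.1 cm, d_NH₃ = 56.1/(1 + 0.3649) = 41.10 cm.
d_HI = 56.1 − 41.10 = 15.0 cm.

15.0 cm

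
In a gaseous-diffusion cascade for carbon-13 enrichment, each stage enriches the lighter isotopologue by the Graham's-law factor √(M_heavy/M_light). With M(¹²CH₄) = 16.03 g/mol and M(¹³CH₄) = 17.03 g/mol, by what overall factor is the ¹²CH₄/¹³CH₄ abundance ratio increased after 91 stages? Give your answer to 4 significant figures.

Each stage multiplies the ratio by α = √(17.03/16.03), so after 91 stages the overall factor is α^91 = (17.03/16.03)^(91/2).
= 1.06238^(91/2) = 15.70.

15.70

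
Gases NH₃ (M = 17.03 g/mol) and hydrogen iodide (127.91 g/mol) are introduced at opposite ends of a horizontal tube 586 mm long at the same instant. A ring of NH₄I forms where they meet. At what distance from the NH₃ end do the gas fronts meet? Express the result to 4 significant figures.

429.3 mm

The fronts meet when d_NH₃ + d_HI = L with d_NH₃/d_HI = √(M_HI/M_NH₃) (Graham's law). Here √(M_HI/M_NH₃) = √(127.91/17.03) = 2.741.
With d_NH₃ + d_HI = 586 mm, d_HI = 586/(1 + 2.741) = 156.7 mm.
d_NH₃ = 586 − 156.7 = 429.3 mm.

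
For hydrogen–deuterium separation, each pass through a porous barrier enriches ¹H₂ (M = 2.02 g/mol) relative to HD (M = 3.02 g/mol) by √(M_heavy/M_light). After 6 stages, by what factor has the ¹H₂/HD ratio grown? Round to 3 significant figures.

Overall factor = α^6 with α = √(3.02/2.02), i.e. (3.02/2.02)^(6/2).
= 1.49505^3 = 3.34.

3.34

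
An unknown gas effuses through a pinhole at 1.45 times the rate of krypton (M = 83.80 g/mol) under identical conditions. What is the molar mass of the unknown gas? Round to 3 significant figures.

Graham's law gives rate_X/rate_Kr = √(M_Kr/M_X).
1.45 = √(83.80/M_X)
M_X = 83.80 / 1.45² = 83.80 / 2.103 = 39.9 g/mol

39.9 g/mol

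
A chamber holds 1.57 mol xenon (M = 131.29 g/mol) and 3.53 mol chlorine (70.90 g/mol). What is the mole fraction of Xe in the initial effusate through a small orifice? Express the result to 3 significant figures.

Each component's effusion rate ∝ (its partial pressure)·(1/√M) ∝ n_i/√M_i.
x_Xe(eff) = (n_Xe/√M_Xe) / (n_Xe/√M_Xe + n_Cl₂/√M_Cl₂)
= (1.57/√131.29) / (1.57/√131.29 + 3.53/√70.90) = 0.1370/(0.1370 + 0.4192) = 0.246.

0.246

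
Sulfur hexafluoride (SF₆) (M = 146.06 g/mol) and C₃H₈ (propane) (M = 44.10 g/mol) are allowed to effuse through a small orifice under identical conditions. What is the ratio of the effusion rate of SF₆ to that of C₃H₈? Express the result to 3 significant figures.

0.549

By Graham's law, rate_SF₆/rate_C₃H₈ = √(M_C₃H₈/M_SF₆) = √(44.10/146.06) = √0.3019 = 0.549.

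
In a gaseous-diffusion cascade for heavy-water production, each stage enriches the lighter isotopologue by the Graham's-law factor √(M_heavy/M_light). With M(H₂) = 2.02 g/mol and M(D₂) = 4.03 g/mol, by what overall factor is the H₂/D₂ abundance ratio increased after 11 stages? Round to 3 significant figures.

44.6

Each stage multiplies the ratio by α = √(4.03/2.02), so after 11 stages the overall factor is α^11 = (4.03/2.02)^(11/2).
= 1.99505^(11/2) = 44.6.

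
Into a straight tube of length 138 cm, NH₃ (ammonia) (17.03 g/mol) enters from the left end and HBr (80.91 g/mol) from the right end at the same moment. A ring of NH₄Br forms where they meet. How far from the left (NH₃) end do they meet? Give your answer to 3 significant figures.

The fronts meet when d_NH₃ + d_HBr = L with d_NH₃/d_HBr = √(M_HBr/M_NH₃) (Graham's law). Here √(M_HBr/M_NH₃) = √(80.91/17.03) = 2.180.
With d_NH₃ + d_HBr = 138 cm, d_HBr = 138/(1 + 2.180) = 43.40 cm.
d_NH₃ = 138 − 43.40 = 94.6 cm.

94.6 cm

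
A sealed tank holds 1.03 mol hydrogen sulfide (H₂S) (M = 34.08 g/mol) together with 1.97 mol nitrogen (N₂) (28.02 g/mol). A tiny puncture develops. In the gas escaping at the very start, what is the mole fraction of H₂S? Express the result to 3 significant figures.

0.322

Each component's effusion rate ∝ (its partial pressure)·(1/√M) ∝ n_i/√M_i.
So x_H₂S in the escaping gas = (n_H₂S/√M_H₂S) / Σ(n_i/√M_i)
= (1.03/√34.08) / (1.03/√34.08 + 1.97/√28.02) = 0.1764/(0.1764 + 0.3722) = 0.322.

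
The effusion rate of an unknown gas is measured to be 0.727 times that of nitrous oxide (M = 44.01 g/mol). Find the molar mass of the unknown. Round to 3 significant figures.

Graham's law gives rate_X/rate_N₂O = √(M_N₂O/M_X).
0.727 = √(44.01/M_X)
M_X = 44.01 / 0.727² = 44.01 / 0.5285 = 83.3 g/mol

83.3 g/mol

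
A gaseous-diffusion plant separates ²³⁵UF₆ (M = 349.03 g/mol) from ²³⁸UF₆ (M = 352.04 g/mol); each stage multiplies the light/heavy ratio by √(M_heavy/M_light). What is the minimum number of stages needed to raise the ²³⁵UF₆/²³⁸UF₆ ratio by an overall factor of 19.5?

Single-stage factor α = √(352.04/349.03), so ln α = ½ ln(1.00862) = 0.004293.
Need α^N ≥ 19.5 ⇒ N ≥ ln(19.5) / ln α = 2.970 / 0.004293 = 691.85.
So at least 692 stages are needed.

692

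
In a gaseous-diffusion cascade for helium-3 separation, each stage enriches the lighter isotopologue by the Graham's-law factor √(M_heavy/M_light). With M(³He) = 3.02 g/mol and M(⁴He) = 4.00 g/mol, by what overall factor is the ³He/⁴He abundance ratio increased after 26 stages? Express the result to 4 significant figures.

38.61

Overall factor = α^26 with α = √(4.00/3.02), i.e. (4.00/3.02)^(26/2).
= 1.32450^13 = 38.61.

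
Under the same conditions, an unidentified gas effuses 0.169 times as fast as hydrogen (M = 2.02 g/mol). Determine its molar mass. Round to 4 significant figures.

By Graham's law, rate_X/rate_H₂ = √(M_H₂/M_X).
0.169 = √(2.02/M_X)
M_X = 2.02 / 0.169² = 2.02 / 0.02856 = 70.73 g/mol

70.73 g/mol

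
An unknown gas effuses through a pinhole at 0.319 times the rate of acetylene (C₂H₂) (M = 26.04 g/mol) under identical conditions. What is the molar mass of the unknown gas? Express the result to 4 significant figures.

255.9 g/mol

Using Graham's law: rate_X/rate_C₂H₂ = √(M_C₂H₂/M_X).
0.319 = √(26.04/M_X)
M_X = 26.04 / 0.319² = 26.04 / 0.1018 = 255.9 g/mol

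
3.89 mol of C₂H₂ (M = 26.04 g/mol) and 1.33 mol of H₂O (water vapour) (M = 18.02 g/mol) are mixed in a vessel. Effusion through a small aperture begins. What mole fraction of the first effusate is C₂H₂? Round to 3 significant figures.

0.709

Rate_i ∝ x_i/√M_i (Graham's law weighted by mole fraction), so the effusate composition follows n_i/√M_i.
x_C₂H₂(eff) = (n_C₂H₂/√M_C₂H₂) / (n_C₂H₂/√M_C₂H₂ + n_H₂O/√M_H₂O)
= (3.89/√26.04) / (3.89/√26.04 + 1.33/√18.02) = 0.7623/(0.7623 + 0.3133) = 0.709.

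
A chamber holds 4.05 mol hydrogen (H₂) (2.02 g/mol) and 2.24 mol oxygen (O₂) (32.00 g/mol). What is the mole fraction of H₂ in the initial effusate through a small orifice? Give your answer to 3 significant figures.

Each component's effusion rate ∝ (its partial pressure)·(1/√M) ∝ n_i/√M_i.
So x_H₂ in the escaping gas = (n_H₂/√M_H₂) / Σ(n_i/√M_i)
= (4.05/√2.02) / (4.05/√2.02 + 2.24/√32.00) = 2.850/(2.850 + 0.3960) = 0.878.

0.878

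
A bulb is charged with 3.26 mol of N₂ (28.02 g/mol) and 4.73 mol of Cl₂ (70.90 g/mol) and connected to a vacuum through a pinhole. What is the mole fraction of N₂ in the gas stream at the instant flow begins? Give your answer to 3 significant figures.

0.523

The effusion rate of species i is ∝ p_i/√M_i ∝ n_i/√M_i.
Mole fraction of N₂ in the effusate = (n_N₂/√M_N₂) / (n_N₂/√M_N₂ + n_Cl₂/√M_Cl₂)
= (3.26/√28.02) / (3.26/√28.02 + 4.73/√70.90) = 0.6159/(0.6159 + 0.5617) = 0.523.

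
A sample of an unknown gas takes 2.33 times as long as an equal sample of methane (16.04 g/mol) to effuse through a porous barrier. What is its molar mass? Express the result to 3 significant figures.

87.1 g/mol

By Graham's law, t_X/t_CH₄ = √(M_X/M_CH₄).
2.33 = √(M_X/16.04)
M_X = 16.04 × 2.33² = 16.04 × 5.429 = 87.1 g/mol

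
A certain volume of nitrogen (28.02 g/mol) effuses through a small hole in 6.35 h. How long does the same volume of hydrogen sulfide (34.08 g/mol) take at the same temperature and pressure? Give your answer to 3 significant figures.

7.00 h

From Graham's law, t_H₂S/t_N₂ = √(M_H₂S/M_N₂) = √(34.08/28.02) = √1.216 = 1.103.
So the time for H₂S is 6.35 × 1.103 = 7.00 h.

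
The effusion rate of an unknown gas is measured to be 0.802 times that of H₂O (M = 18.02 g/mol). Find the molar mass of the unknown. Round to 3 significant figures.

28.0 g/mol

By Graham's law, rate_X/rate_H₂O = √(M_H₂O/M_X).
0.802 = √(18.02/M_X)
M_X = 18.02 / 0.802² = 18.02 / 0.6432 = 28.0 g/mol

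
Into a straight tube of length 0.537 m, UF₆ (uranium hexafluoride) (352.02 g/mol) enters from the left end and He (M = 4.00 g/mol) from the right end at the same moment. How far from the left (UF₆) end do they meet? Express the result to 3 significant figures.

0.0517 m

In equal time, each gas travels a distance ∝ its rate ∝ 1/√M, so d_UF₆/d_He = √(M_He/M_UF₆) = √(4.00/352.02) = 0.1066.
With d_UF₆ + d_He = 0.537 m, d_He = 0.537/(1 + 0.1066) = 0.4853 m.
d_UF₆ = 0.537 − 0.4853 = 0.0517 m.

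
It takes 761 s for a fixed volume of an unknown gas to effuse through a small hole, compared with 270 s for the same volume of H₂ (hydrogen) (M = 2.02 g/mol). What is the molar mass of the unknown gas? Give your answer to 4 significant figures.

16.05 g/mol

Since effusion rate ∝ 1/√M, t_X/t_H₂ = √(M_X/M_H₂).
761/270 = 2.819 = √(M_X/2.02)
M_X = 2.02 × 2.819² = 2.02 × 7.944 = 16.05 g/mol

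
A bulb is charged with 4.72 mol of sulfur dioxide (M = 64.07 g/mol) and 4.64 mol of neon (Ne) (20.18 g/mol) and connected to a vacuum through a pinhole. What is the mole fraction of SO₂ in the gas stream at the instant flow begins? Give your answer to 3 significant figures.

0.363

Effusion rate of each component ∝ n_i/√M_i (partial pressure × 1/√M).
Mole fraction of SO₂ in the effusate = (n_SO₂/√M_SO₂) / (n_SO₂/√M_SO₂ + n_Ne/√M_Ne)
= (4.72/√64.07) / (4.72/√64.07 + 4.64/√20.18) = 0.5897/(0.5897 + 1.033) = 0.363.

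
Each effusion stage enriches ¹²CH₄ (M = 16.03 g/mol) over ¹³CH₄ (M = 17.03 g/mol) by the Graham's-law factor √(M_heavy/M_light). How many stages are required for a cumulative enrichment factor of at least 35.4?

118

With α = √(17.03/16.03) per stage, ln α = ½ ln(1.06238) = 0.03026.
Need α^N ≥ 35.4 ⇒ N ≥ ln(35.4) / ln α = 3.567 / 0.03026 = 117.88.
Rounding up, N = 118 stages.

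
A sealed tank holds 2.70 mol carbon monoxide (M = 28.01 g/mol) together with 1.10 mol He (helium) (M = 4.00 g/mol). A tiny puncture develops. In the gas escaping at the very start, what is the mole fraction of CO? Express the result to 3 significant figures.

Rate_i ∝ x_i/√M_i (Graham's law weighted by mole fraction), so the effusate composition follows n_i/√M_i.
So x_CO in the escaping gas = (n_CO/√M_CO) / Σ(n_i/√M_i)
= (2.70/√28.01) / (2.70/√28.01 + 1.10/√4.00) = 0.5102/(0.5102 + 0.5500) = 0.481.

0.481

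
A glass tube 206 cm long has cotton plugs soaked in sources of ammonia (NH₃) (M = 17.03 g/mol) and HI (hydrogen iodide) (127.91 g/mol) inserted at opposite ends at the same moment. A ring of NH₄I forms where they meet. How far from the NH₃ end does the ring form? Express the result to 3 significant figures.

Distances travelled in equal time are proportional to diffusion rates, so d_NH₃/d_HI = √(M_HI/M_NH₃) = √(127.91/17.03) = 2.741.
With d_NH₃ + d_HI = 206 cm, d_HI = 206/(1 + 2.741) = 55.07 cm.
d_NH₃ = 206 − 55.07 = 151 cm.

151 cm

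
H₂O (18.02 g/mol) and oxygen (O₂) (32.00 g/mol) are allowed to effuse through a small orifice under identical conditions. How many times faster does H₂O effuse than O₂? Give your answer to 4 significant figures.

By Graham's law, rate_H₂O/rate_O₂ = √(M_O₂/M_H₂O) = √(32.00/18.02) = √1.776 = 1.333.

1.333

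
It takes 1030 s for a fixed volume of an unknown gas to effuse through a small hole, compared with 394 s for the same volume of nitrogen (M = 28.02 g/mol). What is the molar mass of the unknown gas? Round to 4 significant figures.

191.5 g/mol

By Graham's law, t_X/t_N₂ = √(M_X/M_N₂).
1030/394 = 2.614 = √(M_X/28.02)
M_X = 28.02 × 2.614² = 28.02 × 6.834 = 191.5 g/mol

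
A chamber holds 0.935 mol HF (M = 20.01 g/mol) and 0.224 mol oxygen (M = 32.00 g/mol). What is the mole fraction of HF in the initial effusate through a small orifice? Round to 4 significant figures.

Each component's effusion rate ∝ (its partial pressure)·(1/√M) ∝ n_i/√M_i.
Mole fraction of HF in the effusate = (n_HF/√M_HF) / (n_HF/√M_HF + n_O₂/√M_O₂)
= (0.935/√20.01) / (0.935/√20.01 + 0.224/√32.00) = 0.2090/(0.2090 + 0.03960) = 0.8407.

0.8407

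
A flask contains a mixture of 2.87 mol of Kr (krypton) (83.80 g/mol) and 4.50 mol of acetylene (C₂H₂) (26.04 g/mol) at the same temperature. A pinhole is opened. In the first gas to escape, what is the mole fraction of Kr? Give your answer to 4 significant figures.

0.2623

Each component's effusion rate ∝ (its partial pressure)·(1/√M) ∝ n_i/√M_i.
x_Kr(eff) = (n_Kr/√M_Kr) / (n_Kr/√M_Kr + n_C₂H₂/√M_C₂H₂)
= (2.87/√83.80) / (2.87/√83.80 + 4.50/√26.04) = 0.3135/(0.3135 + 0.8818) = 0.2623.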